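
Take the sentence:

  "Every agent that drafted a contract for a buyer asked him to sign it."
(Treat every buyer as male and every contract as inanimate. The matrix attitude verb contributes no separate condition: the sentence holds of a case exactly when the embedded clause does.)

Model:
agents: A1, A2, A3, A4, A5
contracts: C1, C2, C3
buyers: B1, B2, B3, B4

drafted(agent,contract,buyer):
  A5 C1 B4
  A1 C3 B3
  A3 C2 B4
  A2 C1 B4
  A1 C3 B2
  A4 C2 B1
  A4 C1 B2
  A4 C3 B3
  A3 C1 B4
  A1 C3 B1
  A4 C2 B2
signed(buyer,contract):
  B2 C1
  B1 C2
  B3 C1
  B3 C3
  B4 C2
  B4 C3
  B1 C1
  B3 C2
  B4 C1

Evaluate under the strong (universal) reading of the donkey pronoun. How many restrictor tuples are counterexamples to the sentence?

3

"him" takes "a buyer" as antecedent and "it" takes "a contract"; both are donkey pronouns co-varying with the restrictor.
Strong reading: for every (a,c,b) with drafted(a,c,b), signed(b,c).
Restrictor triples: (A1,C3,B1)→signed(B1,C3) ✗  (A1,C3,B2)→signed(B2,C3) ✗  (A1,C3,B3)→signed(B3,C3) ✓  (A2,C1,B4)→signed(B4,C1) ✓  (A3,C1,B4)→signed(B4,C1) ✓  (A3,C2,B4)→signed(B4,C2) ✓  (A4,C1,B2)→signed(B2,C1) ✓  (A4,C2,B1)→signed(B1,C2) ✓  (A4,C2,B2)→signed(B2,C2) ✗  (A4,C3,B3)→signed(B3,C3) ✓  (A5,C1,B4)→signed(B4,C1) ✓
Counterexamples (restrictor triples failing the scope): 3.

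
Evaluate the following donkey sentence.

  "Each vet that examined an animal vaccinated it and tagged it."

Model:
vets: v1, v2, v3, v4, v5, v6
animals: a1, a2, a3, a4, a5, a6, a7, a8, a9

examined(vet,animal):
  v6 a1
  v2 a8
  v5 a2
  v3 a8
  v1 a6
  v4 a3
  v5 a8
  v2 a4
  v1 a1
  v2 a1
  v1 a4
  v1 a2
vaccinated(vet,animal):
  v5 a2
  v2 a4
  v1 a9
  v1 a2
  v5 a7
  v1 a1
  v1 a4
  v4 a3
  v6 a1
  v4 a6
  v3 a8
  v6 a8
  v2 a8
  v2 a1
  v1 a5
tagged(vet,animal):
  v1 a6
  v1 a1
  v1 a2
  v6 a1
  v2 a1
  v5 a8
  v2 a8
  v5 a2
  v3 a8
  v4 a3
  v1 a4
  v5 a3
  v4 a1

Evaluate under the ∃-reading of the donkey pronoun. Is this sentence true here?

True

"it" takes "an animal" as antecedent — a donkey pronoun bound across the clause boundary.
Weak reading: every vet v with some examined-animal has at least one examined-animal a such that vaccinated(v,a) ∧ tagged(v,a).
Per vet: v1:✓  v2:✓  v3:✓  v4:✓  v5:✓  v6:✓
Every vet in the restrictor has a witness.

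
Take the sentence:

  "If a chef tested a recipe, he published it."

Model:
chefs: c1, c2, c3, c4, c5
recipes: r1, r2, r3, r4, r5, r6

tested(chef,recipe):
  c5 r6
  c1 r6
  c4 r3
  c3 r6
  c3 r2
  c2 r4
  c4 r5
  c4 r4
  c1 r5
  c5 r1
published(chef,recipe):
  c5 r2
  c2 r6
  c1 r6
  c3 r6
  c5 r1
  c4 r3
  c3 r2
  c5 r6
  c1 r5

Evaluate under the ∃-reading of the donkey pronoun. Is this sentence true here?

"it" takes "a recipe" as antecedent — a donkey pronoun bound across the clause boundary.
Weak reading: every chef c with some tested-recipe has at least one tested-recipe r such that published(c,r).
Per chef: c1:✓  c2:✗  c3:✓  c4:✓  c5:✓
c2 has no witness among its tested-recipes.

False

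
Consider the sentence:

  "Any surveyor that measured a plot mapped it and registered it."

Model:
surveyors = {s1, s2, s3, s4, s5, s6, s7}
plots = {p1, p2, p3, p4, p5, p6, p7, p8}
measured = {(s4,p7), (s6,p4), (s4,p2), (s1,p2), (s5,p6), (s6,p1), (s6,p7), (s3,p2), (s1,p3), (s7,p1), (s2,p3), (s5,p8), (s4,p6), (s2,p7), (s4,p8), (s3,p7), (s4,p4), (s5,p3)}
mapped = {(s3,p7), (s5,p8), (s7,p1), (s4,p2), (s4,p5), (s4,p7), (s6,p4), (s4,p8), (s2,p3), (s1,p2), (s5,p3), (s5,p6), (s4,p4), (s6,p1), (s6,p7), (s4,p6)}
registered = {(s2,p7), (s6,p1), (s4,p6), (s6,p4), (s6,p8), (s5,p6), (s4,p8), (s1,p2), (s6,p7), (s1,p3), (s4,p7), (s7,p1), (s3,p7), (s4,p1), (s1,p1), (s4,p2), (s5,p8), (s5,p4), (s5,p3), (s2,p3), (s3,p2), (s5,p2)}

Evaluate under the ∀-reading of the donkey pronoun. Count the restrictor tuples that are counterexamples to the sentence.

"it" takes "a plot" as antecedent — a donkey pronoun bound across the clause boundary.
Strong reading: for every (s,p) with measured(s,p), mapped(s,p) ∧ registered(s,p).
Restrictor pairs: (s1,p2) ✓  (s1,p3) ✗  (s2,p3) ✓  (s2,p7) ✗  (s3,p2) ✗  (s3,p7) ✓  (s4,p2) ✓  (s4,p4) ✗  (s4,p6) ✓  (s4,p7) ✓  (s4,p8) ✓  (s5,p3) ✓  (s5,p6) ✓  (s5,p8) ✓  (s6,p1) ✓  (s6,p4) ✓  (s6,p7) ✓  (s7,p1) ✓
Counterexamples (restrictor pairs failing the scope): 4.

4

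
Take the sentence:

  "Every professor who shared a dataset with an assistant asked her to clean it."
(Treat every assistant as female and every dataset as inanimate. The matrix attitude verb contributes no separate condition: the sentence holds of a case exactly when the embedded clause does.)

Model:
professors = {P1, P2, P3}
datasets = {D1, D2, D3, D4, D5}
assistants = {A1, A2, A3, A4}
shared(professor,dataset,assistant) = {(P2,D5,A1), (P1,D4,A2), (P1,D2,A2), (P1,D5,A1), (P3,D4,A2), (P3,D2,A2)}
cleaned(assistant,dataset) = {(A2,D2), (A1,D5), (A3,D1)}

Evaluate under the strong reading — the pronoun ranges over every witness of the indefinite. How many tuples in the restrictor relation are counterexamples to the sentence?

2

"her" takes "an assistant" as antecedent and "it" takes "a dataset"; both are donkey pronouns co-varying with the restrictor.
Strong reading: for every (p,d,a) with shared(p,d,a), cleaned(a,d).
Restrictor triples: (P1,D2,A2)→cleaned(A2,D2) ✓  (P1,D4,A2)→cleaned(A2,D4) ✗  (P1,D5,A1)→cleaned(A1,D5) ✓  (P2,D5,A1)→cleaned(A1,D5) ✓  (P3,D2,A2)→cleaned(A2,D2) ✓  (P3,D4,A2)→cleaned(A2,D4) ✗
Counterexamples (restrictor triples failing the scope): 2.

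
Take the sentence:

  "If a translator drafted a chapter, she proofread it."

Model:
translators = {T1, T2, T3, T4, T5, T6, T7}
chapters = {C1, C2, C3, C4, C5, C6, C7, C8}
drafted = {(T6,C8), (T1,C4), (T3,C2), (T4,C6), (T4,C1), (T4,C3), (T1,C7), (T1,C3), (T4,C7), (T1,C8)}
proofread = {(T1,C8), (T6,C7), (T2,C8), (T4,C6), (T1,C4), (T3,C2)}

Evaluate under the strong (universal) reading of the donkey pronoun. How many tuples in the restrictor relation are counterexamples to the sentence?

"it" takes "a chapter" as antecedent — a donkey pronoun bound across the clause boundary.
Strong reading: for every (t,c) with drafted(t,c), proofread(t,c).
Restrictor pairs: (T1,C3) ✗  (T1,C4) ✓  (T1,C7) ✗  (T1,C8) ✓  (T3,C2) ✓  (T4,C1) ✗  (T4,C3) ✗  (T4,C6) ✓  (T4,C7) ✗  (T6,C8) ✗
Counterexamples (restrictor pairs failing the scope): 6.

6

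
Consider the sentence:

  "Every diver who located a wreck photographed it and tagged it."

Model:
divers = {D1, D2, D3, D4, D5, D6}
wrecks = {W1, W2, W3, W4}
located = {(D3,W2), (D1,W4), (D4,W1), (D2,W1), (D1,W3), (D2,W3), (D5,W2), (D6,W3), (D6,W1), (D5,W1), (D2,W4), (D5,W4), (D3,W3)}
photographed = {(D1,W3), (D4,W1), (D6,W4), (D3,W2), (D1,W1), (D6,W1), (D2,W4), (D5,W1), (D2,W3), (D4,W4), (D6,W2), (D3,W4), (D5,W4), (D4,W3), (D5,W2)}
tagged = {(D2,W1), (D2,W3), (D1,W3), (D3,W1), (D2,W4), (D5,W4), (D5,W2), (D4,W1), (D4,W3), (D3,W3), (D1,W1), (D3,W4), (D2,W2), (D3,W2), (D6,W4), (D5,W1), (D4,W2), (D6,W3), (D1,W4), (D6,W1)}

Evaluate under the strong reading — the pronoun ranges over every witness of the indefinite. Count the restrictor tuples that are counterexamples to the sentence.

4

"it" takes "a wreck" as antecedent — a donkey pronoun bound across the clause boundary.
Strong reading: for every (d,w) with located(d,w), photographed(d,w) ∧ tagged(d,w).
Restrictor pairs: (D1,W3) ✓  (D1,W4) ✗  (D2,W1) ✗  (D2,W3) ✓  (D2,W4) ✓  (D3,W2) ✓  (D3,W3) ✗  (D4,W1) ✓  (D5,W1) ✓  (D5,W2) ✓  (D5,W4) ✓  (D6,W1) ✓  (D6,W3) ✗
Counterexamples (restrictor pairs failing the scope): 4.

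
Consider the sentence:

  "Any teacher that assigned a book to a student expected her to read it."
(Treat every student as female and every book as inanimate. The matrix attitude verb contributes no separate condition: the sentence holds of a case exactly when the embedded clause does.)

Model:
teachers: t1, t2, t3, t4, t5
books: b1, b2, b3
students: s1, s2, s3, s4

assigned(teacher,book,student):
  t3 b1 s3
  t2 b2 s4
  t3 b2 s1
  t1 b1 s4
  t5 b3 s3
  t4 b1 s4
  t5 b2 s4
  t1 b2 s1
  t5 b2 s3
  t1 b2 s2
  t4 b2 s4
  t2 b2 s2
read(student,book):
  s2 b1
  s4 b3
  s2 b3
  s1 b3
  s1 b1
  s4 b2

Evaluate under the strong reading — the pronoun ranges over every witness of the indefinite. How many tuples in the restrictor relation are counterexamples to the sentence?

9

"her" takes "a student" as antecedent and "it" takes "a book"; both are donkey pronouns co-varying with the restrictor.
Strong reading: for every (t,b,s) with assigned(t,b,s), read(s,b).
Restrictor triples: (t1,b1,s4)→read(s4,b1) ✗  (t1,b2,s1)→read(s1,b2) ✗  (t1,b2,s2)→read(s2,b2) ✗  (t2,b2,s2)→read(s2,b2) ✗  (t2,b2,s4)→read(s4,b2) ✓  (t3,b1,s3)→read(s3,b1) ✗  (t3,b2,s1)→read(s1,b2) ✗  (t4,b1,s4)→read(s4,b1) ✗  (t4,b2,s4)→read(s4,b2) ✓  (t5,b2,s3)→read(s3,b2) ✗  (t5,b2,s4)→read(s4,b2) ✓  (t5,b3,s3)→read(s3,b3) ✗
Counterexamples (restrictor triples failing the scope): 9.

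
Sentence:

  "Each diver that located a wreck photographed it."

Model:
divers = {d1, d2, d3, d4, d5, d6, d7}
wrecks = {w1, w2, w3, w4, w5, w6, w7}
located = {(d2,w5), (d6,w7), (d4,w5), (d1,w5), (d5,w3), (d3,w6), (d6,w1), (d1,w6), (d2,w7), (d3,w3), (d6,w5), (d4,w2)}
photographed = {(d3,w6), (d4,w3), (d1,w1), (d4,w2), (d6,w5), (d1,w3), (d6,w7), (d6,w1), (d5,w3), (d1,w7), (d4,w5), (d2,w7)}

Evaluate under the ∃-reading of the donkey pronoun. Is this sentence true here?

"it" takes "a wreck" as antecedent — a donkey pronoun bound across the clause boundary.
Weak reading: every diver d with some located-wreck has at least one located-wreck w such that photographed(d,w).
Per diver: d1:✗  d2:✓  d3:✓  d4:✓  d5:✓  d6:✓
d1 has no witness among its located-wrecks.

False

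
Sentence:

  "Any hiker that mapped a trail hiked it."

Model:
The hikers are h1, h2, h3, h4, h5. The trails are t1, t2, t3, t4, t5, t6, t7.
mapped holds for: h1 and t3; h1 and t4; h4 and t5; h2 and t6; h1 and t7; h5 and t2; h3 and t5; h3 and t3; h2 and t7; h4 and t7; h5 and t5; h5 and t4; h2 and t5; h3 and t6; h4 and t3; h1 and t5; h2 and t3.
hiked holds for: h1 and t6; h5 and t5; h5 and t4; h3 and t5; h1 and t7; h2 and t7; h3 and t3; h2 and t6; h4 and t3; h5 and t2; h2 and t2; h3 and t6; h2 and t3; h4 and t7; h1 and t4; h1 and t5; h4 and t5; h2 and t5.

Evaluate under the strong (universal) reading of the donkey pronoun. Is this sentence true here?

False

"it" takes "a trail" as antecedent — a donkey pronoun bound across the clause boundary.
Strong reading: for every (h,t) with mapped(h,t), hiked(h,t).
Restrictor pairs: (h1,t3) ✗  (h1,t4) ✓  (h1,t5) ✓  (h1,t7) ✓  (h2,t3) ✓  (h2,t5) ✓  (h2,t6) ✓  (h2,t7) ✓  (h3,t3) ✓  (h3,t5) ✓  (h3,t6) ✓  (h4,t3) ✓  (h4,t5) ✓  (h4,t7) ✓  (h5,t2) ✓  (h5,t4) ✓  (h5,t5) ✓
Counterexample: (h1,t3) is in mapped but fails the scope.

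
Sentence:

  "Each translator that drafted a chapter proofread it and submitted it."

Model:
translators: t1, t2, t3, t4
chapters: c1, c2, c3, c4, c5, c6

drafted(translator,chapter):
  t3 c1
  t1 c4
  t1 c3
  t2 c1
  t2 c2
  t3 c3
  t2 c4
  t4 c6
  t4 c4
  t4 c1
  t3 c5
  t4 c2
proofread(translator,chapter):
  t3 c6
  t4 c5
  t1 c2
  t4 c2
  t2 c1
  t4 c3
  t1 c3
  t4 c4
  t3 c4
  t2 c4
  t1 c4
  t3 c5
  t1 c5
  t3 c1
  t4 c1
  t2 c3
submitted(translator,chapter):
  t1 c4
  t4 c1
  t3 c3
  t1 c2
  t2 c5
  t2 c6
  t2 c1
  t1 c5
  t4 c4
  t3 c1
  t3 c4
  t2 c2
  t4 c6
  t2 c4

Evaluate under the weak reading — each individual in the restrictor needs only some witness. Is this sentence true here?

"it" takes "a chapter" as antecedent — a donkey pronoun bound across the clause boundary.
Weak reading: every translator t with some drafted-chapter has at least one drafted-chapter c such that proofread(t,c) ∧ submitted(t,c).
Per translator: t1:✓  t2:✓  t3:✓  t4:✓
Every translator in the restrictor has a witness.

True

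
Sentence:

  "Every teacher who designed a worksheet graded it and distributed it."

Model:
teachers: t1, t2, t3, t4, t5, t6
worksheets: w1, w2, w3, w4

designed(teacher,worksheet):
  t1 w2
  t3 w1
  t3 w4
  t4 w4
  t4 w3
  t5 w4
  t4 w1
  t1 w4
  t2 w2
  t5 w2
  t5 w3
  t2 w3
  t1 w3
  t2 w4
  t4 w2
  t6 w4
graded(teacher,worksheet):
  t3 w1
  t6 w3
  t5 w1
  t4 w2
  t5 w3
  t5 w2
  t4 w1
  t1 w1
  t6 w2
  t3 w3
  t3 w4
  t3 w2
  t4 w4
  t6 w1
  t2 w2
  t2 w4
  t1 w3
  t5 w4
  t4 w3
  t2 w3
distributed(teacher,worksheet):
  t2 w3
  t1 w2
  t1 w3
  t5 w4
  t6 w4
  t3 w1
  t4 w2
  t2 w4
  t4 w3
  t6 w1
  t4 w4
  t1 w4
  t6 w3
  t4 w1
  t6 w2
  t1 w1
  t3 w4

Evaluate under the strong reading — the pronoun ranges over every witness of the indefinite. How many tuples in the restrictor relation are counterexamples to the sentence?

"it" takes "a worksheet" as antecedent — a donkey pronoun bound across the clause boundary.
Strong reading: for every (t,w) with designed(t,w), graded(t,w) ∧ distributed(t,w).
Restrictor pairs: (t1,w2) ✗  (t1,w3) ✓  (t1,w4) ✗  (t2,w2) ✗  (t2,w3) ✓  (t2,w4) ✓  (t3,w1) ✓  (t3,w4) ✓  (t4,w1) ✓  (t4,w2) ✓  (t4,w3) ✓  (t4,w4) ✓  (t5,w2) ✗  (t5,w3) ✗  (t5,w4) ✓  (t6,w4) ✗
Counterexamples (restrictor pairs failing the scope): 6.

6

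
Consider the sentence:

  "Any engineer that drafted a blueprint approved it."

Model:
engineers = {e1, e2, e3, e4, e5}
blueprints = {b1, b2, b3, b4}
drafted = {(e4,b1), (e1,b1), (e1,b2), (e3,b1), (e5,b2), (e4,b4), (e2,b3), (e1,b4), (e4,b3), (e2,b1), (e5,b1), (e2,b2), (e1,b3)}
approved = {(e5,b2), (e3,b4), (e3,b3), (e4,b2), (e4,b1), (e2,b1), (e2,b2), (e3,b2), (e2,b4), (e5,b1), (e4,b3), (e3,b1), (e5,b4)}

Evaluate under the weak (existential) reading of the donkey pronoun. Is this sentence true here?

"it" takes "a blueprint" as antecedent — a donkey pronoun bound across the clause boundary.
Weak reading: every engineer e with some drafted-blueprint has at least one drafted-blueprint b such that approved(e,b).
Per engineer: e1:✗  e2:✓  e3:✓  e4:✓  e5:✓
e1 has no witness among its drafted-blueprints.

False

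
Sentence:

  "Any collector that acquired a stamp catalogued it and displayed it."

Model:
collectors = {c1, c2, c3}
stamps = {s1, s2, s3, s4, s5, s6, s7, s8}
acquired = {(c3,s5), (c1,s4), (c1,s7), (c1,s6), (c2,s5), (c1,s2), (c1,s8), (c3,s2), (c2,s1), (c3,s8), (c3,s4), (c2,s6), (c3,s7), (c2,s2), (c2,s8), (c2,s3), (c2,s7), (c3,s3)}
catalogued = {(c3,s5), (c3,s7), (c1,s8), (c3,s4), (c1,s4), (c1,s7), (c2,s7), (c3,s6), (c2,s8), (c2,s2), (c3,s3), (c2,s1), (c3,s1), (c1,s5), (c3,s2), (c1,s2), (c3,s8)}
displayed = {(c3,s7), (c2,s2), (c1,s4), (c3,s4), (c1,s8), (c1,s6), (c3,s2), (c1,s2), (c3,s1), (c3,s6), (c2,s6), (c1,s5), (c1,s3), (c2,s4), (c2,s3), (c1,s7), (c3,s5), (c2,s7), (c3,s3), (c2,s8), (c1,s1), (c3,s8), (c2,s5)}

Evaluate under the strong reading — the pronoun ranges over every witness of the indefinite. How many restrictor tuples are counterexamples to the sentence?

5

"it" takes "a stamp" as antecedent — a donkey pronoun bound across the clause boundary.
Strong reading: for every (c,s) with acquired(c,s), catalogued(c,s) ∧ displayed(c,s).
Restrictor pairs: (c1,s2) ✓  (c1,s4) ✓  (c1,s6) ✗  (c1,s7) ✓  (c1,s8) ✓  (c2,s1) ✗  (c2,s2) ✓  (c2,s3) ✗  (c2,s5) ✗  (c2,s6) ✗  (c2,s7) ✓  (c2,s8) ✓  (c3,s2) ✓  (c3,s3) ✓  (c3,s4) ✓  (c3,s5) ✓  (c3,s7) ✓  (c3,s8) ✓
Counterexamples (restrictor pairs failing the scope): 5.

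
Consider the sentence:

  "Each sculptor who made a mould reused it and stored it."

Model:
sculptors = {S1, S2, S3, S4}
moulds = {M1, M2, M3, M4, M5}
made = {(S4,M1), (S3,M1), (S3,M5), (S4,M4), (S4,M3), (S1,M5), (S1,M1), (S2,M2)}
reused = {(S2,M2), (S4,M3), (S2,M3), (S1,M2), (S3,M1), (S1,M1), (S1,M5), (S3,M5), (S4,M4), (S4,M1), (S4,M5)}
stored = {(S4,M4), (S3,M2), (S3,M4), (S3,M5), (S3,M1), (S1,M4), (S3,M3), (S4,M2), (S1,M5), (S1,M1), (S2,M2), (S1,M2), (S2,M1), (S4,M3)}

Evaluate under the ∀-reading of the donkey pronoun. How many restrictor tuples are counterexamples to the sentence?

1

"it" takes "a mould" as antecedent — a donkey pronoun bound across the clause boundary.
Strong reading: for every (s,m) with made(s,m), reused(s,m) ∧ stored(s,m).
Restrictor pairs: (S1,M1) ✓  (S1,M5) ✓  (S2,M2) ✓  (S3,M1) ✓  (S3,M5) ✓  (S4,M1) ✗  (S4,M3) ✓  (S4,M4) ✓
Counterexamples (restrictor pairs failing the scope): 1.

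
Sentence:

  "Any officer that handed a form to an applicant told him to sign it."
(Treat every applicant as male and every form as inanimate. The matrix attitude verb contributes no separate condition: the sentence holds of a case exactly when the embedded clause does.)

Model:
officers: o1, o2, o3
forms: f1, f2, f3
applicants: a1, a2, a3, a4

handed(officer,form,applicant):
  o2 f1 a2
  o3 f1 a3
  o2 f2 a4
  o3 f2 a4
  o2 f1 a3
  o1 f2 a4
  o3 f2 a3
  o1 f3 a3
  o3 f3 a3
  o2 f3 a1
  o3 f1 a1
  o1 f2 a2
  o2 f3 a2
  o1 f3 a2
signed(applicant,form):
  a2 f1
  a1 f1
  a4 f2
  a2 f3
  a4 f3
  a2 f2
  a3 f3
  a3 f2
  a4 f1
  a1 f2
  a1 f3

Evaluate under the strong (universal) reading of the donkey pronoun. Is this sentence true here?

False

"him" takes "an applicant" as antecedent and "it" takes "a form"; both are donkey pronouns co-varying with the restrictor.
Strong reading: for every (o,f,a) with handed(o,f,a), signed(a,f).
Restrictor triples: (o1,f2,a2)→signed(a2,f2) ✓  (o1,f2,a4)→signed(a4,f2) ✓  (o1,f3,a2)→signed(a2,f3) ✓  (o1,f3,a3)→signed(a3,f3) ✓  (o2,f1,a2)→signed(a2,f1) ✓  (o2,f1,a3)→signed(a3,f1) ✗  (o2,f2,a4)→signed(a4,f2) ✓  (o2,f3,a1)→signed(a1,f3) ✓  (o2,f3,a2)→signed(a2,f3) ✓  (o3,f1,a1)→signed(a1,f1) ✓  (o3,f1,a3)→signed(a3,f1) ✗  (o3,f2,a3)→signed(a3,f2) ✓  (o3,f2,a4)→signed(a4,f2) ✓  (o3,f3,a3)→signed(a3,f3) ✓
Counterexample: (o2,f1,a3) — signed(a3,f1) does not hold.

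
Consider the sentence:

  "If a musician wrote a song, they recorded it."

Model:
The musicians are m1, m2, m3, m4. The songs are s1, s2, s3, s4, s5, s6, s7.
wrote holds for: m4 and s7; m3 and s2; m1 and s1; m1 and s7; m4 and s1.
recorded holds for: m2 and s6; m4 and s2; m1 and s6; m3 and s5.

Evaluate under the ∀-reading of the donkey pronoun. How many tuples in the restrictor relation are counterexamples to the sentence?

"it" takes "a song" as antecedent — a donkey pronoun bound across the clause boundary.
Strong reading: for every (m,s) with wrote(m,s), recorded(m,s).
Restrictor pairs: (m1,s1) ✗  (m1,s7) ✗  (m3,s2) ✗  (m4,s1) ✗  (m4,s7) ✗
Counterexamples (restrictor pairs failing the scope): 5.

5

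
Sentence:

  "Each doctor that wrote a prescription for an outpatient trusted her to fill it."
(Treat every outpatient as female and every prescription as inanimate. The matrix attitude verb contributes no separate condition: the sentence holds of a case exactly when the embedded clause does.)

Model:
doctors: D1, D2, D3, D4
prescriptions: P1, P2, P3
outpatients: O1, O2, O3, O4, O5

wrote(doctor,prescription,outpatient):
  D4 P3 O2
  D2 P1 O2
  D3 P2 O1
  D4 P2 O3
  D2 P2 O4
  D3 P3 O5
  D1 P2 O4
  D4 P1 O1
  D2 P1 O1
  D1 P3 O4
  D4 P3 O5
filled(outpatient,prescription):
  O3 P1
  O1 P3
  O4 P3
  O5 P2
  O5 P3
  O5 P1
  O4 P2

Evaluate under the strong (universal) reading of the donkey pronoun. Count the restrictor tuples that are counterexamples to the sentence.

6

"her" takes "an outpatient" as antecedent and "it" takes "a prescription"; both are donkey pronouns co-varying with the restrictor.
Strong reading: for every (d,p,o) with wrote(d,p,o), filled(o,p).
Restrictor triples: (D1,P2,O4)→filled(O4,P2) ✓  (D1,P3,O4)→filled(O4,P3) ✓  (D2,P1,O1)→filled(O1,P1) ✗  (D2,P1,O2)→filled(O2,P1) ✗  (D2,P2,O4)→filled(O4,P2) ✓  (D3,P2,O1)→filled(O1,P2) ✗  (D3,P3,O5)→filled(O5,P3) ✓  (D4,P1,O1)→filled(O1,P1) ✗  (D4,P2,O3)→filled(O3,P2) ✗  (D4,P3,O2)→filled(O2,P3) ✗  (D4,P3,O5)→filled(O5,P3) ✓
Counterexamples (restrictor triples failing the scope): 6.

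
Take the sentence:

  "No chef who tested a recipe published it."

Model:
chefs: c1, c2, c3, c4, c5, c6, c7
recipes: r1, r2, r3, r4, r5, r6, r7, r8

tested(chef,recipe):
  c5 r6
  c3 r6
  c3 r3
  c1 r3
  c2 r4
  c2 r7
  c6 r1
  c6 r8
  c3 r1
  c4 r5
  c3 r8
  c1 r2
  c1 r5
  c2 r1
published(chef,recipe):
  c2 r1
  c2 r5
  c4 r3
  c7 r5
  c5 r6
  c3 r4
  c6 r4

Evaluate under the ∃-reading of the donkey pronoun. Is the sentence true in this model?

False

"it" takes "a recipe" as antecedent — a donkey pronoun bound across the clause boundary.
Truth condition: for no (c,r) with tested(c,r) does published(c,r) hold.
Restrictor pairs — does the scope hold? (c1,r2):fails  (c1,r3):fails  (c1,r5):fails  (c2,r1):holds  (c2,r4):fails  (c2,r7):fails  (c3,r1):fails  (c3,r3):fails  (c3,r6):fails  (c3,r8):fails  (c4,r5):fails  (c5,r6):holds  (c6,r1):fails  (c6,r8):fails
Scope holds for 2 pair(s), so the sentence is false.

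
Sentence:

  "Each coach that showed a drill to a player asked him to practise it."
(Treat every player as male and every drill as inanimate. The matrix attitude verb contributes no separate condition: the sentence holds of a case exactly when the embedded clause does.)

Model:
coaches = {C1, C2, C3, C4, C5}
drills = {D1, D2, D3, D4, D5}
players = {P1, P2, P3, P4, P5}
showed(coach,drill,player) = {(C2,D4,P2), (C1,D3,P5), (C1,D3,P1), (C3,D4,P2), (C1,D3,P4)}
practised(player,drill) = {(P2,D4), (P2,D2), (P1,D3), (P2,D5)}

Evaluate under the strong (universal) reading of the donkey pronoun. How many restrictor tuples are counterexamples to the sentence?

2

"him" takes "a player" as antecedent and "it" takes "a drill"; both are donkey pronouns co-varying with the restrictor.
Strong reading: for every (c,d,p) with showed(c,d,p), practised(p,d).
Restrictor triples: (C1,D3,P1)→practised(P1,D3) ✓  (C1,D3,P4)→practised(P4,D3) ✗  (C1,D3,P5)→practised(P5,D3) ✗  (C2,D4,P2)→practised(P2,D4) ✓  (C3,D4,P2)→practised(P2,D4) ✓
Counterexamples (restrictor triples failing the scope): 2.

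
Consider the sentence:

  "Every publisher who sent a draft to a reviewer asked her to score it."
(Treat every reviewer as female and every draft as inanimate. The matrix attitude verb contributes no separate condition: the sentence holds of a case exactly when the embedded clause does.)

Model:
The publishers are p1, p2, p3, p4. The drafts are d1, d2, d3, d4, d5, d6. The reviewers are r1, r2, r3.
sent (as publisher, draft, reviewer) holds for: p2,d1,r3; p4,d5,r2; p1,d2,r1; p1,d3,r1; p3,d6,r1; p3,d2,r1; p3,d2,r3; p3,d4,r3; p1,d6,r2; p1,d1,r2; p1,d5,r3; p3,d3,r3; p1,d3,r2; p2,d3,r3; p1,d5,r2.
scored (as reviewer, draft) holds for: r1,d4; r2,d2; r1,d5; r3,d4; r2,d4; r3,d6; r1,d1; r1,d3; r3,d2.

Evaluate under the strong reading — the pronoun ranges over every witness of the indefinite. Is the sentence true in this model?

"her" takes "a reviewer" as antecedent and "it" takes "a draft"; both are donkey pronouns co-varying with the restrictor.
Strong reading: for every (p,d,r) with sent(p,d,r), scored(r,d).
Restrictor triples: (p1,d1,r2)→scored(r2,d1) ✗  (p1,d2,r1)→scored(r1,d2) ✗  (p1,d3,r1)→scored(r1,d3) ✓  (p1,d3,r2)→scored(r2,d3) ✗  (p1,d5,r2)→scored(r2,d5) ✗  (p1,d5,r3)→scored(r3,d5) ✗  (p1,d6,r2)→scored(r2,d6) ✗  (p2,d1,r3)→scored(r3,d1) ✗  (p2,d3,r3)→scored(r3,d3) ✗  (p3,d2,r1)→scored(r1,d2) ✗  (p3,d2,r3)→scored(r3,d2) ✓  (p3,d3,r3)→scored(r3,d3) ✗  (p3,d4,r3)→scored(r3,d4) ✓  (p3,d6,r1)→scored(r1,d6) ✗  (p4,d5,r2)→scored(r2,d5) ✗
Counterexample: (p1,d1,r2) — scored(r2,d1) does not hold.

False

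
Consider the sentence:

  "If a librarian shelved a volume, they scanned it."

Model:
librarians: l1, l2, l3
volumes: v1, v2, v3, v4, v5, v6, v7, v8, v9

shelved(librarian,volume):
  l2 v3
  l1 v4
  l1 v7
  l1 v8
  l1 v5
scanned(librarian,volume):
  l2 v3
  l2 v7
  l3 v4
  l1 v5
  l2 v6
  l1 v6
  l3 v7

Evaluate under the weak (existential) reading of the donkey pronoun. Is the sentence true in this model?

"it" takes "a volume" as antecedent — a donkey pronoun bound across the clause boundary.
Weak reading: every librarian l with some shelved-volume has at least one shelved-volume v such that scanned(l,v).
Per librarian: l1:✓  l2:✓
Every librarian in the restrictor has a witness.

True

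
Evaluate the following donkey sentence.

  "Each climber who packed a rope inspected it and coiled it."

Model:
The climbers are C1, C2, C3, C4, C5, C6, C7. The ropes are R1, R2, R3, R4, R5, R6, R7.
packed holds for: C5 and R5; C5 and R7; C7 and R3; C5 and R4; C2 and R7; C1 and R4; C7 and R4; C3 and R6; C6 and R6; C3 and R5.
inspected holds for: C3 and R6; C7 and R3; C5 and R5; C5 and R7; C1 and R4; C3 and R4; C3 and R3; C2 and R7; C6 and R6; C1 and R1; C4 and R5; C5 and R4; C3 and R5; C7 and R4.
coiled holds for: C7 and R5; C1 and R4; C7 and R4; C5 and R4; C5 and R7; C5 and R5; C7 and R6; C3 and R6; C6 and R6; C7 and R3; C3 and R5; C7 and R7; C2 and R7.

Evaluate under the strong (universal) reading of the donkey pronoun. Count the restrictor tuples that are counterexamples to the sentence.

0

"it" takes "a rope" as antecedent — a donkey pronoun bound across the clause boundary.
Strong reading: for every (c,r) with packed(c,r), inspected(c,r) ∧ coiled(c,r).
Restrictor pairs: (C1,R4) ✓  (C2,R7) ✓  (C3,R5) ✓  (C3,R6) ✓  (C5,R4) ✓  (C5,R5) ✓  (C5,R7) ✓  (C6,R6) ✓  (C7,R3) ✓  (C7,R4) ✓
Counterexamples (restrictor pairs failing the scope): 0.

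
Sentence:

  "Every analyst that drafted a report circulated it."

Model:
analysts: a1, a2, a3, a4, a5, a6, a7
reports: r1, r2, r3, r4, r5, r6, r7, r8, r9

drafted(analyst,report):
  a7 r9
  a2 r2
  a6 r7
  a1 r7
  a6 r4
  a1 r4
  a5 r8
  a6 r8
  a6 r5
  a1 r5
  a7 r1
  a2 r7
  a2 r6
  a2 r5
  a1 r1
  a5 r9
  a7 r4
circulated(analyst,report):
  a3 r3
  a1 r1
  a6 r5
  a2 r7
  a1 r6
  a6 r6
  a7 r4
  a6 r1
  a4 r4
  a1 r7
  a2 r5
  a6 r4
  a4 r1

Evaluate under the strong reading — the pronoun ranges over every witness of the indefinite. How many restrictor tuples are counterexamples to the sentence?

10

"it" takes "a report" as antecedent — a donkey pronoun bound across the clause boundary.
Strong reading: for every (a,r) with drafted(a,r), circulated(a,r).
Restrictor pairs: (a1,r1) ✓  (a1,r4) ✗  (a1,r5) ✗  (a1,r7) ✓  (a2,r2) ✗  (a2,r5) ✓  (a2,r6) ✗  (a2,r7) ✓  (a5,r8) ✗  (a5,r9) ✗  (a6,r4) ✓  (a6,r5) ✓  (a6,r7) ✗  (a6,r8) ✗  (a7,r1) ✗  (a7,r4) ✓  (a7,r9) ✗
Counterexamples (restrictor pairs failing the scope): 10.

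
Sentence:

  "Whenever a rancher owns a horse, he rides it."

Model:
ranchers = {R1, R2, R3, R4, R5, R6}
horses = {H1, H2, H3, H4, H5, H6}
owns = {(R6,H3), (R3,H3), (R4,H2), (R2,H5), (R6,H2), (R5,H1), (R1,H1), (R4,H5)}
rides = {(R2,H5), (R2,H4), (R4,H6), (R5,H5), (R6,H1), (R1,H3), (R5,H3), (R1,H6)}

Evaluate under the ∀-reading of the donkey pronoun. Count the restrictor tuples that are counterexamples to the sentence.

"it" takes "a horse" as antecedent — a donkey pronoun bound across the clause boundary.
Strong reading: for every (r,h) with owns(r,h), rides(r,h).
Restrictor pairs: (R1,H1) ✗  (R2,H5) ✓  (R3,H3) ✗  (R4,H2) ✗  (R4,H5) ✗  (R5,H1) ✗  (R6,H2) ✗  (R6,H3) ✗
Counterexamples (restrictor pairs failing the scope): 7.

7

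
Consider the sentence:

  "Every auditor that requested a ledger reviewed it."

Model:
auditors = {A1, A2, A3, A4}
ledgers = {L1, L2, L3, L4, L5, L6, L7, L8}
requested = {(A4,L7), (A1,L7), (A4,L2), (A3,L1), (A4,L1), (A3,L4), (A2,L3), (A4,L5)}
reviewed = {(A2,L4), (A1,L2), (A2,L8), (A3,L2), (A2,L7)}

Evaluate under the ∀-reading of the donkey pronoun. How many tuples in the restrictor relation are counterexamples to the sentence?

"it" takes "a ledger" as antecedent — a donkey pronoun bound across the clause boundary.
Strong reading: for every (a,l) with requested(a,l), reviewed(a,l).
Restrictor pairs: (A1,L7) ✗  (A2,L3) ✗  (A3,L1) ✗  (A3,L4) ✗  (A4,L1) ✗  (A4,L2) ✗  (A4,L5) ✗  (A4,L7) ✗
Counterexamples (restrictor pairs failing the scope): 8.

8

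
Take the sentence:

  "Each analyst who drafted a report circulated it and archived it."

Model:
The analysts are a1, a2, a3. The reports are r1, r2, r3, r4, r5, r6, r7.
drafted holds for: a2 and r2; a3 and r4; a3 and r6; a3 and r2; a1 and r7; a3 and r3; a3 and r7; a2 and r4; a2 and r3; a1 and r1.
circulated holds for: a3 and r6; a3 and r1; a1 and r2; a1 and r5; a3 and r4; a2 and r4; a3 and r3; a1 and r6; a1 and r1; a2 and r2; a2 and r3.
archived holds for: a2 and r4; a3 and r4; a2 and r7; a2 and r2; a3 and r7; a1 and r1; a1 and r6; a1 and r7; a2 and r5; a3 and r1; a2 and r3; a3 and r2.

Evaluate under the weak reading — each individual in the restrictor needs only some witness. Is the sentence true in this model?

"it" takes "a report" as antecedent — a donkey pronoun bound across the clause boundary.
Weak reading: every analyst a with some drafted-report has at least one drafted-report r such that circulated(a,r) ∧ archived(a,r).
Per analyst: a1:✓  a2:✓  a3:✓
Every analyst in the restrictor has a witness.

True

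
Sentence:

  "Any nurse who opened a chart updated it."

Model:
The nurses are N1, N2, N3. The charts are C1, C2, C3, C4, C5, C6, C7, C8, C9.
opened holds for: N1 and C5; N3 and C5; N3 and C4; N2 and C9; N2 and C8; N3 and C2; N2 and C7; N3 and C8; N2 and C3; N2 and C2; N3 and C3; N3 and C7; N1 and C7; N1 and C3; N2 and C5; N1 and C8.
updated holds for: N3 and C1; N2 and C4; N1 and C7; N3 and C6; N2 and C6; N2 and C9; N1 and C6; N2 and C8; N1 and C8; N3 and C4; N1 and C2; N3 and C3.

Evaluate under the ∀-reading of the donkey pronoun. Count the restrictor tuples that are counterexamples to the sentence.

"it" takes "a chart" as antecedent — a donkey pronoun bound across the clause boundary.
Strong reading: for every (n,c) with opened(n,c), updated(n,c).
Restrictor pairs: (N1,C3) ✗  (N1,C5) ✗  (N1,C7) ✓  (N1,C8) ✓  (N2,C2) ✗  (N2,C3) ✗  (N2,C5) ✗  (N2,C7) ✗  (N2,C8) ✓  (N2,C9) ✓  (N3,C2) ✗  (N3,C3) ✓  (N3,C4) ✓  (N3,C5) ✗  (N3,C7) ✗  (N3,C8) ✗
Counterexamples (restrictor pairs failing the scope): 10.

10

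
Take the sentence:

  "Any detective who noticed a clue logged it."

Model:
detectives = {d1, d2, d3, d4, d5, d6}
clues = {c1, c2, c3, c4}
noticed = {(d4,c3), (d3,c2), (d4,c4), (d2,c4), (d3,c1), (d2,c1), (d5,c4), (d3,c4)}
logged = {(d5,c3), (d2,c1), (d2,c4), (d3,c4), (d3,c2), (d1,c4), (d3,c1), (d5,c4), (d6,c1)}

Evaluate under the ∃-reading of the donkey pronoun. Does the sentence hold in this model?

"it" takes "a clue" as antecedent — a donkey pronoun bound across the clause boundary.
Weak reading: every detective d with some noticed-clue has at least one noticed-clue c such that logged(d,c).
Per detective: d2:✓  d3:✓  d4:✗  d5:✓
d4 has no witness among its noticed-clues.

False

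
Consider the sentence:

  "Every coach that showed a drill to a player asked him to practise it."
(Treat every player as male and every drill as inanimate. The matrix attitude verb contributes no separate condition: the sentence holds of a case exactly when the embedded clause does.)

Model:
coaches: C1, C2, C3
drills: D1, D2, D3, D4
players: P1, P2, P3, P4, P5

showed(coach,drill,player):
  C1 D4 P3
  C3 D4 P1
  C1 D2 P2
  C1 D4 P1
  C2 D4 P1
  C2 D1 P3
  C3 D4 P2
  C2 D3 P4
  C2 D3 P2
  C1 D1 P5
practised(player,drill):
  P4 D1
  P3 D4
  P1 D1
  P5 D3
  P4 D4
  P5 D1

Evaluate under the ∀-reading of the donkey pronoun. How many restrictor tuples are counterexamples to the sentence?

"him" takes "a player" as antecedent and "it" takes "a drill"; both are donkey pronouns co-varying with the restrictor.
Strong reading: for every (c,d,p) with showed(c,d,p), practised(p,d).
Restrictor triples: (C1,D1,P5)→practised(P5,D1) ✓  (C1,D2,P2)→practised(P2,D2) ✗  (C1,D4,P1)→practised(P1,D4) ✗  (C1,D4,P3)→practised(P3,D4) ✓  (C2,D1,P3)→practised(P3,D1) ✗  (C2,D3,P2)→practised(P2,D3) ✗  (C2,D3,P4)→practised(P4,D3) ✗  (C2,D4,P1)→practised(P1,D4) ✗  (C3,D4,P1)→practised(P1,D4) ✗  (C3,D4,P2)→practised(P2,D4) ✗
Counterexamples (restrictor triples failing the scope): 8.

8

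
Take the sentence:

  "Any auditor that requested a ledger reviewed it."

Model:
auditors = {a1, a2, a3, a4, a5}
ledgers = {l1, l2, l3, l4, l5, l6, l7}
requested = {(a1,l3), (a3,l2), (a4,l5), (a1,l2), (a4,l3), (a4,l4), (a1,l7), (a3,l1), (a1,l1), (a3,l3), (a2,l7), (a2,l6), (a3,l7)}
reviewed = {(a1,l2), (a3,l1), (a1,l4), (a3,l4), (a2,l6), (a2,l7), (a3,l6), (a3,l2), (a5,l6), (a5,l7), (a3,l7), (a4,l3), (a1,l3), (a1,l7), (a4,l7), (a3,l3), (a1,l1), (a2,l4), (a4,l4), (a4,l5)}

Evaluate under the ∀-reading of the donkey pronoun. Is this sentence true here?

True

"it" takes "a ledger" as antecedent — a donkey pronoun bound across the clause boundary.
Strong reading: for every (a,l) with requested(a,l), reviewed(a,l).
Restrictor pairs: (a1,l1) ✓  (a1,l2) ✓  (a1,l3) ✓  (a1,l7) ✓  (a2,l6) ✓  (a2,l7) ✓  (a3,l1) ✓  (a3,l2) ✓  (a3,l3) ✓  (a3,l7) ✓  (a4,l3) ✓  (a4,l4) ✓  (a4,l5) ✓
Every restrictor pair satisfies the scope.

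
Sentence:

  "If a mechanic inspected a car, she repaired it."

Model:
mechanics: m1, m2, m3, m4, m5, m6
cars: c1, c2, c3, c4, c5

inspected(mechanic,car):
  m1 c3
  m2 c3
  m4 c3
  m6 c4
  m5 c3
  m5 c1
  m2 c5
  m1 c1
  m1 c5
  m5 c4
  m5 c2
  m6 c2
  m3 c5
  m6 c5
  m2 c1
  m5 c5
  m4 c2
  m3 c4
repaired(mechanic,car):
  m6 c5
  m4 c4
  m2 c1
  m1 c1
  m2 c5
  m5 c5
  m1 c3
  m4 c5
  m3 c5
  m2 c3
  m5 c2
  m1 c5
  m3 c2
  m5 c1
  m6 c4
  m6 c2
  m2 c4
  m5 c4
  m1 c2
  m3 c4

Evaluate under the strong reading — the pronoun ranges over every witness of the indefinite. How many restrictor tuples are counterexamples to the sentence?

"it" takes "a car" as antecedent — a donkey pronoun bound across the clause boundary.
Strong reading: for every (m,c) with inspected(m,c), repaired(m,c).
Restrictor pairs: (m1,c1) ✓  (m1,c3) ✓  (m1,c5) ✓  (m2,c1) ✓  (m2,c3) ✓  (m2,c5) ✓  (m3,c4) ✓  (m3,c5) ✓  (m4,c2) ✗  (m4,c3) ✗  (m5,c1) ✓  (m5,c2) ✓  (m5,c3) ✗  (m5,c4) ✓  (m5,c5) ✓  (m6,c2) ✓  (m6,c4) ✓  (m6,c5) ✓
Counterexamples (restrictor pairs failing the scope): 3.

3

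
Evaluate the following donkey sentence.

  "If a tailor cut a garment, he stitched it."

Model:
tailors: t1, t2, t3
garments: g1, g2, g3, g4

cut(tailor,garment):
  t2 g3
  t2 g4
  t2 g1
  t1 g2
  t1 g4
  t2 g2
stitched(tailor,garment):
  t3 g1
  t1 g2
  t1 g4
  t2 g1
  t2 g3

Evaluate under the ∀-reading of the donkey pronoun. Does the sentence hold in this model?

"it" takes "a garment" as antecedent — a donkey pronoun bound across the clause boundary.
Strong reading: for every (t,g) with cut(t,g), stitched(t,g).
Restrictor pairs: (t1,g2) ✓  (t1,g4) ✓  (t2,g1) ✓  (t2,g2) ✗  (t2,g3) ✓  (t2,g4) ✗
Counterexample: (t2,g2) is in cut but fails the scope.

False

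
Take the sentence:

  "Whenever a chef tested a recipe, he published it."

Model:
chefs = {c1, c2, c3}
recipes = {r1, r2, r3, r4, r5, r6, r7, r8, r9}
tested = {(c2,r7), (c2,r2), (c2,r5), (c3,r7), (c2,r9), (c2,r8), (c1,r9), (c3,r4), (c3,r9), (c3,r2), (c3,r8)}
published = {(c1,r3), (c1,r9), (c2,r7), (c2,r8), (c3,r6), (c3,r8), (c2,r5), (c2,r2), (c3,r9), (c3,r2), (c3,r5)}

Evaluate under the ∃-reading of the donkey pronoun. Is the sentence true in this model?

True

"it" takes "a recipe" as antecedent — a donkey pronoun bound across the clause boundary.
Weak reading: every chef c with some tested-recipe has at least one tested-recipe r such that published(c,r).
Per chef: c1:✓  c2:✓  c3:✓
Every chef in the restrictor has a witness.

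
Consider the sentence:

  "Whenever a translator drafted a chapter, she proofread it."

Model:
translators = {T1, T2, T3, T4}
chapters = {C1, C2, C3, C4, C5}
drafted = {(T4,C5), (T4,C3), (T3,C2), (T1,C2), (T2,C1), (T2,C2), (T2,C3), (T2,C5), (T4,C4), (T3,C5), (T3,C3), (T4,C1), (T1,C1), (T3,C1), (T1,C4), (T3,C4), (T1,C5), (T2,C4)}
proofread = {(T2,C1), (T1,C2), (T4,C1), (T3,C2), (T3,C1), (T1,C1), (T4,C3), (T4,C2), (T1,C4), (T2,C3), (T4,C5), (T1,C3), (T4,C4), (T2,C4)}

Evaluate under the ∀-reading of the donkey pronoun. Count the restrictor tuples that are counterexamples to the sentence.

6

"it" takes "a chapter" as antecedent — a donkey pronoun bound across the clause boundary.
Strong reading: for every (t,c) with drafted(t,c), proofread(t,c).
Restrictor pairs: (T1,C1) ✓  (T1,C2) ✓  (T1,C4) ✓  (T1,C5) ✗  (T2,C1) ✓  (T2,C2) ✗  (T2,C3) ✓  (T2,C4) ✓  (T2,C5) ✗  (T3,C1) ✓  (T3,C2) ✓  (T3,C3) ✗  (T3,C4) ✗  (T3,C5) ✗  (T4,C1) ✓  (T4,C3) ✓  (T4,C4) ✓  (T4,C5) ✓
Counterexamples (restrictor pairs failing the scope): 6.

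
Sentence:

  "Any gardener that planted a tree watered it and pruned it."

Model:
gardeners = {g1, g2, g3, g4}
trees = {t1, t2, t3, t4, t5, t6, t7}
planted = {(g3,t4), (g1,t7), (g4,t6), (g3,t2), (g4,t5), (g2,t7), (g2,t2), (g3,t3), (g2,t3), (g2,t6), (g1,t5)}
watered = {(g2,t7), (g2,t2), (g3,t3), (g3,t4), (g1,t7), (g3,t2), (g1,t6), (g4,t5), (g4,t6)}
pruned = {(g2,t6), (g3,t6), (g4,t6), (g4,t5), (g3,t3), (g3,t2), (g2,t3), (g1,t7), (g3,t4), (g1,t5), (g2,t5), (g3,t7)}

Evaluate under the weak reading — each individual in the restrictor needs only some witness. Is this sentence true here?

False

"it" takes "a tree" as antecedent — a donkey pronoun bound across the clause boundary.
Weak reading: every gardener g with some planted-tree has at least one planted-tree t such that watered(g,t) ∧ pruned(g,t).
Per gardener: g1:✓  g2:✗  g3:✓  g4:✓
g2 has no witness among its planted-trees.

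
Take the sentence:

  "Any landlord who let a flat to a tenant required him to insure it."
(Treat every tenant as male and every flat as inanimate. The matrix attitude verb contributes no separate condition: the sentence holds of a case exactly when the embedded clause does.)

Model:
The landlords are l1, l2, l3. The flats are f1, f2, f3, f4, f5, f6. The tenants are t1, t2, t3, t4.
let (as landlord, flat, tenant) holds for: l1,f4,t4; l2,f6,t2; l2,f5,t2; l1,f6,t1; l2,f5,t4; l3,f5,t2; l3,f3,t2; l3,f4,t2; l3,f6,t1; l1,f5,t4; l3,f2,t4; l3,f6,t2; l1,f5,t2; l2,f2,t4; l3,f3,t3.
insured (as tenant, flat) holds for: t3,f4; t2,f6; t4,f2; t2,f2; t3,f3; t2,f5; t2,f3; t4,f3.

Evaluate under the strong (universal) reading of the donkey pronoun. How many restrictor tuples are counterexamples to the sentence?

"him" takes "a tenant" as antecedent and "it" takes "a flat"; both are donkey pronouns co-varying with the restrictor.
Strong reading: for every (l,f,t) with let(l,f,t), insured(t,f).
Restrictor triples: (l1,f4,t4)→insured(t4,f4) ✗  (l1,f5,t2)→insured(t2,f5) ✓  (l1,f5,t4)→insured(t4,f5) ✗  (l1,f6,t1)→insured(t1,f6) ✗  (l2,f2,t4)→insured(t4,f2) ✓  (l2,f5,t2)→insured(t2,f5) ✓  (l2,f5,t4)→insured(t4,f5) ✗  (l2,f6,t2)→insured(t2,f6) ✓  (l3,f2,t4)→insured(t4,f2) ✓  (l3,f3,t2)→insured(t2,f3) ✓  (l3,f3,t3)→insured(t3,f3) ✓  (l3,f4,t2)→insured(t2,f4) ✗  (l3,f5,t2)→insured(t2,f5) ✓  (l3,f6,t1)→insured(t1,f6) ✗  (l3,f6,t2)→insured(t2,f6) ✓
Counterexamples (restrictor triples failing the scope): 6.

6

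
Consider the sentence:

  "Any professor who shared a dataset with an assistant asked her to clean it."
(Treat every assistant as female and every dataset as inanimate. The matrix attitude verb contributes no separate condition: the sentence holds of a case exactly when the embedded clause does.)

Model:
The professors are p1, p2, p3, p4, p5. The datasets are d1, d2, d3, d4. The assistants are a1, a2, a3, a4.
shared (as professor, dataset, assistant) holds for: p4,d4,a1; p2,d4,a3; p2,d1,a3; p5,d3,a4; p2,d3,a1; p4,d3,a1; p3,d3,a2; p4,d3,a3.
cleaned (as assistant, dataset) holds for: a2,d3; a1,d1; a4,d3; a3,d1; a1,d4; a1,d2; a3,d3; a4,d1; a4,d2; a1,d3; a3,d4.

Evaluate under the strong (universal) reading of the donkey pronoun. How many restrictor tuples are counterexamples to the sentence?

"her" takes "an assistant" as antecedent and "it" takes "a dataset"; both are donkey pronouns co-varying with the restrictor.
Strong reading: for every (p,d,a) with shared(p,d,a), cleaned(a,d).
Restrictor triples: (p2,d1,a3)→cleaned(a3,d1) ✓  (p2,d3,a1)→cleaned(a1,d3) ✓  (p2,d4,a3)→cleaned(a3,d4) ✓  (p3,d3,a2)→cleaned(a2,d3) ✓  (p4,d3,a1)→cleaned(a1,d3) ✓  (p4,d3,a3)→cleaned(a3,d3) ✓  (p4,d4,a1)→cleaned(a1,d4) ✓  (p5,d3,a4)→cleaned(a4,d3) ✓
Counterexamples (restrictor triples failing the scope): 0.

0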